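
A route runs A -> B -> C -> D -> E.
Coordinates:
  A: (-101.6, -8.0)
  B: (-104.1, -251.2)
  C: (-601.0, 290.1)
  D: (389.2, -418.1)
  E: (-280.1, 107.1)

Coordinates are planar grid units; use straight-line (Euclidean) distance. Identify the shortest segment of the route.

A–B

Leg distances:
A→B: 243.2
B→C: 734.8
C→D: 1217.4
D→E: 850.8
The shortest leg is A–B at 243.2.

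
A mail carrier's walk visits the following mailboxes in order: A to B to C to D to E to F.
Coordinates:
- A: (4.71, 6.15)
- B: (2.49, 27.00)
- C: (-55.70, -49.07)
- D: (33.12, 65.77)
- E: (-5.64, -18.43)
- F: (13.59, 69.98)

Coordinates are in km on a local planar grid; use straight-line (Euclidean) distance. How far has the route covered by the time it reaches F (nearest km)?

445 km

Leg distances:
A→B: 21.0 km  (cumulative 21.0 km)
B→C: 95.8 km  (cumulative 116.7 km)
C→D: 145.2 km  (cumulative 261.9 km)
D→E: 92.7 km  (cumulative 354.6 km)
E→F: 90.5 km  (cumulative 445.1 km)
Cumulative distance at F ≈ 445 km.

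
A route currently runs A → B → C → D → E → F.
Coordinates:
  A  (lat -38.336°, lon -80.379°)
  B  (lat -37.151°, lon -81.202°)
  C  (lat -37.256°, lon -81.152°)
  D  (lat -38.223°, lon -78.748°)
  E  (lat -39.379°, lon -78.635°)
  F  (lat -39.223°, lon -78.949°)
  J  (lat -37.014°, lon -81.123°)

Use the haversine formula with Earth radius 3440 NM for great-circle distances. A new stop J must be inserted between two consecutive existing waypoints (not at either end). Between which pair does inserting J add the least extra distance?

Added distance for inserting J between each consecutive pair:
A–B: 14.8 NM
B–C: 16.9 NM
C–D: 20.8 NM
D–E: 248.9 NM
E–F: 334.6 NM
Smallest added distance is 14.8 NM, inserting between A and B.

between A and B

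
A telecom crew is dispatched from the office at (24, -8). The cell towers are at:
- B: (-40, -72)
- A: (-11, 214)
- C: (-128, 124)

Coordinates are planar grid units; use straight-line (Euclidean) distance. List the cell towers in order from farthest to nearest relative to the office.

A, C, B

Distances from the office:
A (-11, 214): 224.7
C (-128, 124): 201.3
B (-40, -72): 90.5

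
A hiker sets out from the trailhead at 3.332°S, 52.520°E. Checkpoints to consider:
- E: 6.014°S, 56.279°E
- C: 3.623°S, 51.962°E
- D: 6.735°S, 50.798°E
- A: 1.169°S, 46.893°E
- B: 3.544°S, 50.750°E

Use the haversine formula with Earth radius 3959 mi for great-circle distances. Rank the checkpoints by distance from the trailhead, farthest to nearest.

A, E, D, B, C

Computing each great-circle distance from 3.332°S, 52.520°E:
A 1.169°S, 46.893°E: 416.2 mi
E 6.014°S, 56.279°E: 318.4 mi
D 6.735°S, 50.798°E: 263.3 mi
B 3.544°S, 50.750°E: 123.0 mi
C 3.623°S, 51.962°E: 43.4 mi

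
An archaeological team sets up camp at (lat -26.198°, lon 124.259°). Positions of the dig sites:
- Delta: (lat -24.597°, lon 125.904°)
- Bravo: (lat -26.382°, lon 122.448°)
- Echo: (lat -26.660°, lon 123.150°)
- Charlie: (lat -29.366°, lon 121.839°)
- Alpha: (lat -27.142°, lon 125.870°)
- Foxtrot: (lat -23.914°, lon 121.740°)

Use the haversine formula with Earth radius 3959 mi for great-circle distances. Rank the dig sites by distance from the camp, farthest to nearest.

Charlie, Foxtrot, Delta, Alpha, Bravo, Echo

Distance from the camp at (lat -26.198°, lon 124.259°) to each:
Charlie (lat -29.366°, lon 121.839°): 264.2 mi
Foxtrot (lat -23.914°, lon 121.740°): 223.1 mi
Delta (lat -24.597°, lon 125.904°): 150.9 mi
Alpha (lat -27.142°, lon 125.870°): 118.9 mi
Bravo (lat -26.382°, lon 122.448°): 112.9 mi
Echo (lat -26.660°, lon 123.150°): 75.7 mi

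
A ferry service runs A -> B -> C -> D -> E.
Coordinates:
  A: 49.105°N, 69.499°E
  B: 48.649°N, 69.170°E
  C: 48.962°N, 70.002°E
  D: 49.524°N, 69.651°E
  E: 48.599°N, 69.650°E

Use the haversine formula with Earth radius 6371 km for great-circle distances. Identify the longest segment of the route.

Leg distances:
A→B: 56.1 km
B→C: 70.2 km
C→D: 67.5 km
D→E: 102.9 km
The longest leg is D–E at 102.9 km.

D–E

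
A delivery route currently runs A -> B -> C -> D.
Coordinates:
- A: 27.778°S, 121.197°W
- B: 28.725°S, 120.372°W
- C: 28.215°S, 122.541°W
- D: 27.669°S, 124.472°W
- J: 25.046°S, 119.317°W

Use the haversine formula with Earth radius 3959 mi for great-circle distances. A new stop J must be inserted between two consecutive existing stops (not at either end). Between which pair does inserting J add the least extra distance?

between A and B

Added distance for inserting J between each consecutive pair:
A–B: 401.6 mi
B–C: 422.0 mi
C–D: 539.2 mi
Smallest added distance is 401.6 mi, inserting between A and B.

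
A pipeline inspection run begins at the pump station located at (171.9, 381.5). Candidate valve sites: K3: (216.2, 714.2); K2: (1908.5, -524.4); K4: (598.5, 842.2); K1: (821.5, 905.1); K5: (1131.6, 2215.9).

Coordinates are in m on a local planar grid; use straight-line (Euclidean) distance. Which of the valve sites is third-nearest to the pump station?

Distances from the pump station ((171.9, 381.5)):
K3: 335.6 m
K4: 627.9 m
K1: 834.3 m
K2: 1958.7 m
K5: 2070.3 m
The third-nearest is K1 at 834.3 m.

K1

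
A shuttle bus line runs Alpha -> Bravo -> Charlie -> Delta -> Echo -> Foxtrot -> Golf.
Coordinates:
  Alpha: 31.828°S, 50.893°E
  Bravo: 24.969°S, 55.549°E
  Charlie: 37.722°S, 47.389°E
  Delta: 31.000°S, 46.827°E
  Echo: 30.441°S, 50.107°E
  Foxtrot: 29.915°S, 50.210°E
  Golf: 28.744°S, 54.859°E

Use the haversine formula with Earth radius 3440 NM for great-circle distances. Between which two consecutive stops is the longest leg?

Bravo–Charlie

Leg distances:
Alpha→Bravo: 479.5 NM
Bravo→Charlie: 871.6 NM
Charlie→Delta: 404.5 NM
Delta→Echo: 172.6 NM
Echo→Foxtrot: 32.0 NM
Foxtrot→Golf: 253.3 NM
The longest leg is Bravo–Charlie at 871.6 NM.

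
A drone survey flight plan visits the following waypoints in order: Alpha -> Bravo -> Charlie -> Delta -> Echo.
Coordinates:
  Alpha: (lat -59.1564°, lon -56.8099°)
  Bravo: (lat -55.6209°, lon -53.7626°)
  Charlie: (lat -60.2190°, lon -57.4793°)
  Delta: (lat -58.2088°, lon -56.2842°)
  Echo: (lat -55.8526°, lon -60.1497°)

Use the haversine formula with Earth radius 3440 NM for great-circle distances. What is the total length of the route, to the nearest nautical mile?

Leg distances:
Alpha→Bravo: 234.0 NM  (cumulative 234.0 NM)
Bravo→Charlie: 300.3 NM  (cumulative 534.3 NM)
Charlie→Delta: 126.1 NM  (cumulative 660.5 NM)
Delta→Echo: 189.6 NM  (cumulative 850.0 NM)
Total route length ≈ 850 NM.

850 NM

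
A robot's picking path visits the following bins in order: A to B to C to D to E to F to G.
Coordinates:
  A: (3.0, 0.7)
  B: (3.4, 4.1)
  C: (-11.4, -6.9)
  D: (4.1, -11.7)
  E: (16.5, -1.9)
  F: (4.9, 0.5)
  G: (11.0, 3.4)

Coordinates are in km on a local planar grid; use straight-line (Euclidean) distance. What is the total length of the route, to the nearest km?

72 km

Leg distances:
A→B: 3.4 km  (cumulative 3.4 km)
B→C: 18.4 km  (cumulative 21.9 km)
C→D: 16.2 km  (cumulative 38.1 km)
D→E: 15.8 km  (cumulative 53.9 km)
E→F: 11.8 km  (cumulative 65.7 km)
F→G: 6.8 km  (cumulative 72.5 km)
Total route length ≈ 72 km.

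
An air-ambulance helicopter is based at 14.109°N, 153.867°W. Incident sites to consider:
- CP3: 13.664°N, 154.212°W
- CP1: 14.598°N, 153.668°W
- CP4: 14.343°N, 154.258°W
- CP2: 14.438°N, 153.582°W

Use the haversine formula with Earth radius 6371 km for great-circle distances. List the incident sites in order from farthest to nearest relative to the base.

CP3, CP1, CP4, CP2

Distances from the base:
CP3 13.664°N, 154.212°W: 61.9 km
CP1 14.598°N, 153.668°W: 58.4 km
CP4 14.343°N, 154.258°W: 49.5 km
CP2 14.438°N, 153.582°W: 47.8 km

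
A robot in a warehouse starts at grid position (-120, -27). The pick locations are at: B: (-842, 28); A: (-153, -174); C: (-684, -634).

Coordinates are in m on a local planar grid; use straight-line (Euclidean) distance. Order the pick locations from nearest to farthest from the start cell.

Distances from the start cell:
A (-153, -174): 150.7 m
B (-842, 28): 724.1 m
C (-684, -634): 828.6 m

A, B, C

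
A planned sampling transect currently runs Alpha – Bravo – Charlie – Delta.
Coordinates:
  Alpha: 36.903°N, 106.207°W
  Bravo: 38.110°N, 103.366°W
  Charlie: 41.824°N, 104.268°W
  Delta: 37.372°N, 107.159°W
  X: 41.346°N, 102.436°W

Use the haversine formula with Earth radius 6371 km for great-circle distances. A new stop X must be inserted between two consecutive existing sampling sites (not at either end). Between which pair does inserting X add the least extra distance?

Added distance for inserting X between each consecutive pair:
Alpha–Bravo: 675.6 km
Bravo–Charlie: 109.8 km
Charlie–Delta: 207.8 km
Smallest added distance is 109.8 km, inserting between Bravo and Charlie.

between Bravo and Charlie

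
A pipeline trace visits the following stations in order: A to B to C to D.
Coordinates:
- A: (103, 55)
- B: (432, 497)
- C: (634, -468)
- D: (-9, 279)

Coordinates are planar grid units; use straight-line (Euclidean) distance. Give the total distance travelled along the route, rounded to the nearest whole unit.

Leg distances:
A→B: 551.0  (cumulative 551.0)
B→C: 985.9  (cumulative 1536.9)
C→D: 985.6  (cumulative 2522.5)
Total route length ≈ 2523.

2523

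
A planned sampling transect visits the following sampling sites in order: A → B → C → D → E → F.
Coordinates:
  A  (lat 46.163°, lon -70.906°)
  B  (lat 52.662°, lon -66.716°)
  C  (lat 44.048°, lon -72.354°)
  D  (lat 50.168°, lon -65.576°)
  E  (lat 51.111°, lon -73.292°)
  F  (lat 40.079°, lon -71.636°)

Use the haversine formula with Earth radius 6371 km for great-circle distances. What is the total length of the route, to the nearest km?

Leg distances:
A→B: 783.3 km  (cumulative 783.3 km)
B→C: 1043.7 km  (cumulative 1827.0 km)
C→D: 851.4 km  (cumulative 2678.5 km)
D→E: 553.9 km  (cumulative 3232.3 km)
E→F: 1233.4 km  (cumulative 4465.7 km)
Total route length ≈ 4466 km.

4466 km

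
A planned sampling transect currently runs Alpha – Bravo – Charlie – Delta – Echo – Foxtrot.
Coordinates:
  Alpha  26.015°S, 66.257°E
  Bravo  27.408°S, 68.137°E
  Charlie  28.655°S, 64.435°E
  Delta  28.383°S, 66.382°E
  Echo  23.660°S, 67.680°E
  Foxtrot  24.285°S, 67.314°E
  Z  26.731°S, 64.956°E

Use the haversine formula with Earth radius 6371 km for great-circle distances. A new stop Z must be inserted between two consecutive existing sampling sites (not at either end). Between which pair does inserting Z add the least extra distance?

between Delta and Echo

Added distance for inserting Z between each consecutive pair:
Alpha–Bravo: 233.3 km
Bravo–Charlie: 154.9 km
Charlie–Delta: 258.7 km
Delta–Echo: 128.2 km
Echo–Foxtrot: 719.5 km
Smallest added distance is 128.2 km, inserting between Delta and Echo.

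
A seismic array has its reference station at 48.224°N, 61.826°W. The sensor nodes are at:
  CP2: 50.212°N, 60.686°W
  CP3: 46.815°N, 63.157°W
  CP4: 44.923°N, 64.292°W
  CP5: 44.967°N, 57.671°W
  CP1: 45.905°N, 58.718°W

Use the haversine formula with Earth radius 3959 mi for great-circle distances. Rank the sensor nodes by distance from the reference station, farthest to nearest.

CP5, CP4, CP1, CP2, CP3

Distance from the reference station at 48.224°N, 61.826°W to each:
CP5 44.967°N, 57.671°W: 299.2 mi
CP4 44.923°N, 64.292°W: 256.4 mi
CP1 45.905°N, 58.718°W: 216.9 mi
CP2 50.212°N, 60.686°W: 146.7 mi
CP3 46.815°N, 63.157°W: 115.5 mi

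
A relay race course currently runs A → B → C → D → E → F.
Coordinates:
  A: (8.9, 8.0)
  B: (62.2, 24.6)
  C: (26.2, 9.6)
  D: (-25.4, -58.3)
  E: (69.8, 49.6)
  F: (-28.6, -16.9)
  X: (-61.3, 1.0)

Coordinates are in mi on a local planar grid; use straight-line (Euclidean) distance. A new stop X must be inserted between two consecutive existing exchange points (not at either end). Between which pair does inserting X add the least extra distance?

between E and F

Added distance for inserting X between each consecutive pair:
A–B: 140.5 mi
B–C: 174.7 mi
C–D: 72.0 mi
D–E: 65.2 mi
E–F: 58.3 mi
Smallest added distance is 58.3 mi, inserting between E and F.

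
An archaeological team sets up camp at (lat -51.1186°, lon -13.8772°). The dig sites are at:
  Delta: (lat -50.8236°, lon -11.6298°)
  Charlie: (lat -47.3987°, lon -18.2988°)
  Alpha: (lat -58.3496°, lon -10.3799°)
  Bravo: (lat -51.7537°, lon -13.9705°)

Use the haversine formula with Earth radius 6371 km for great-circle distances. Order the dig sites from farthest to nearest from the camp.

Alpha, Charlie, Delta, Bravo

Distance from the camp at (lat -51.1186°, lon -13.8772°) to each:
Alpha (lat -58.3496°, lon -10.3799°): 834.5 km
Charlie (lat -47.3987°, lon -18.2988°): 523.3 km
Delta (lat -50.8236°, lon -11.6298°): 160.7 km
Bravo (lat -51.7537°, lon -13.9705°): 70.9 km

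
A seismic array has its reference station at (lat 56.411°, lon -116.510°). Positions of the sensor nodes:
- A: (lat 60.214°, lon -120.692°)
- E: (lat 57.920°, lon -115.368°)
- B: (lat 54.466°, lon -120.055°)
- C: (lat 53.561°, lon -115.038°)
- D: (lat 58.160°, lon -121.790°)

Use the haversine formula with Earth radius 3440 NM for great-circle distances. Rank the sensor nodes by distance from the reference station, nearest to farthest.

E, B, C, D, A

Distances from the reference station:
E (lat 57.920°, lon -115.368°): 97.9 NM
B (lat 54.466°, lon -120.055°): 167.9 NM
C (lat 53.561°, lon -115.038°): 178.5 NM
D (lat 58.160°, lon -121.790°): 200.9 NM
A (lat 60.214°, lon -120.692°): 263.6 NM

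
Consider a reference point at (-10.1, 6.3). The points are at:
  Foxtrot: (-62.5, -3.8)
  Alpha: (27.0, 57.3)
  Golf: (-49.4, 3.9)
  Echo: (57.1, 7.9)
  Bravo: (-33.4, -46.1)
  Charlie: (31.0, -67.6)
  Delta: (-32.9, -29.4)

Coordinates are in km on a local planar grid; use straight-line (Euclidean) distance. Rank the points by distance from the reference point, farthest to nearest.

Distances from the reference point:
Charlie (31.0, -67.6): 84.6 km
Echo (57.1, 7.9): 67.2 km
Alpha (27.0, 57.3): 63.1 km
Bravo (-33.4, -46.1): 57.3 km
Foxtrot (-62.5, -3.8): 53.4 km
Delta (-32.9, -29.4): 42.4 km
Golf (-49.4, 3.9): 39.4 km

Charlie, Echo, Alpha, Bravo, Foxtrot, Delta, Golf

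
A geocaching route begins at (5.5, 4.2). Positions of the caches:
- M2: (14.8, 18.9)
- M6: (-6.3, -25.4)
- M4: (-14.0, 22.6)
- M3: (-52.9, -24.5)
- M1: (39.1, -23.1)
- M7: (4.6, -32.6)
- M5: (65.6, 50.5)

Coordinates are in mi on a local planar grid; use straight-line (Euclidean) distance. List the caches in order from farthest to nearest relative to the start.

M5, M3, M1, M7, M6, M4, M2

Computing each straight-line distance from (5.5, 4.2):
M5 (65.6, 50.5): 75.9 mi
M3 (-52.9, -24.5): 65.1 mi
M1 (39.1, -23.1): 43.3 mi
M7 (4.6, -32.6): 36.8 mi
M6 (-6.3, -25.4): 31.9 mi
M4 (-14.0, 22.6): 26.8 mi
M2 (14.8, 18.9): 17.4 mi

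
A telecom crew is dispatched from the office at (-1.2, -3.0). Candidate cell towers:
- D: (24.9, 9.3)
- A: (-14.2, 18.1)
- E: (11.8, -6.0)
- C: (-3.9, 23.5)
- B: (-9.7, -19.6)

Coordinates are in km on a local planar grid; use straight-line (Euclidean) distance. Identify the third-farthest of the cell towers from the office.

Distances from the office ((-1.2, -3.0)):
D: 28.9 km
C: 26.6 km
A: 24.8 km
B: 18.6 km
E: 13.3 km
The third-farthest is A at 24.8 km.

A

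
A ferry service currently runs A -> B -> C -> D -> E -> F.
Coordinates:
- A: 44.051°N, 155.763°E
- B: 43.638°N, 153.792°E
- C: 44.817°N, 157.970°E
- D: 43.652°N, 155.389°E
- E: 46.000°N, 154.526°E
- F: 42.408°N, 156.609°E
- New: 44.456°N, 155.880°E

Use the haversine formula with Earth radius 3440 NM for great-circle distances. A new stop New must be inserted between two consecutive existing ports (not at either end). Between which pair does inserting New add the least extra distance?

between B and C

Added distance for inserting New between each consecutive pair:
A–B: 38.6 NM
B–C: 1.3 NM
C–D: 13.4 NM
D–E: 16.0 NM
E–F: 2.4 NM
Smallest added distance is 1.3 NM, inserting between B and C.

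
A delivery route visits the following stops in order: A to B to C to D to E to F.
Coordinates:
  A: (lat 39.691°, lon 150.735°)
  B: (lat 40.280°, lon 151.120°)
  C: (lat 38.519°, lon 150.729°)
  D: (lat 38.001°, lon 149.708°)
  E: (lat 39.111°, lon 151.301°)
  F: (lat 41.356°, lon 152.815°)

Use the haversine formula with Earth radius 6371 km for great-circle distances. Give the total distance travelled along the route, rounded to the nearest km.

Leg distances:
A→B: 73.2 km  (cumulative 73.2 km)
B→C: 198.7 km  (cumulative 271.9 km)
C→D: 106.1 km  (cumulative 378.1 km)
D→E: 185.5 km  (cumulative 563.6 km)
E→F: 280.8 km  (cumulative 844.3 km)
Total route length ≈ 844 km.

844 km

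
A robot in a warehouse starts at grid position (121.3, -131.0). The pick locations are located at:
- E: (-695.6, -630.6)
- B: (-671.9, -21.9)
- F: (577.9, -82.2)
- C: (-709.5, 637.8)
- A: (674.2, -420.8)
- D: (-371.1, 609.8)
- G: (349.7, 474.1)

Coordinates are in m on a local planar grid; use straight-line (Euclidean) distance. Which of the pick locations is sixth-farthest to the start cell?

Distance to each, sorted:
C: 1131.9 m
E: 957.6 m
D: 889.5 m
B: 800.7 m
G: 646.8 m
A: 624.2 m
F: 459.2 m
The sixth-farthest is A at 624.2 m.

A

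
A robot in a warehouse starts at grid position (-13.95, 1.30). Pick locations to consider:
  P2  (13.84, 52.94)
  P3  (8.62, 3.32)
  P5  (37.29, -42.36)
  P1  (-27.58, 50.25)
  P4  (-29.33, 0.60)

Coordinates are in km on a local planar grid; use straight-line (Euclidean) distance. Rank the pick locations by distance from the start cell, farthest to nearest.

Distance from the start cell at (-13.95, 1.30) to each:
P5 (37.29, -42.36): 67.3 km
P2 (13.84, 52.94): 58.6 km
P1 (-27.58, 50.25): 50.8 km
P3 (8.62, 3.32): 22.7 km
P4 (-29.33, 0.60): 15.4 km

P5, P2, P1, P3, P4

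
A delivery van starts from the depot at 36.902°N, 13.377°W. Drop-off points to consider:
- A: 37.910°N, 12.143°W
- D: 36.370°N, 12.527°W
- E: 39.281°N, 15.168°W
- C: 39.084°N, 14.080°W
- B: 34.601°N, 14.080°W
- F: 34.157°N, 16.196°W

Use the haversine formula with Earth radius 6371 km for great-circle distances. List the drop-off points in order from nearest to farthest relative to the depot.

Distance from the depot at 36.902°N, 13.377°W to each:
D 36.370°N, 12.527°W: 96.2 km
A 37.910°N, 12.143°W: 156.3 km
C 39.084°N, 14.080°W: 250.3 km
B 34.601°N, 14.080°W: 263.6 km
E 39.281°N, 15.168°W: 307.5 km
F 34.157°N, 16.196°W: 397.7 km

D, A, C, B, E, F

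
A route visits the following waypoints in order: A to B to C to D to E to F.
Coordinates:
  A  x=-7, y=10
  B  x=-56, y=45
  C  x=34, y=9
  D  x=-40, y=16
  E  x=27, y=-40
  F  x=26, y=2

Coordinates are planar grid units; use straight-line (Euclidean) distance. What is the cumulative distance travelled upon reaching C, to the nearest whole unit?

157

Leg distances:
A→B: 60.2  (cumulative 60.2)
B→C: 96.9  (cumulative 157.1)
Cumulative distance at C ≈ 157.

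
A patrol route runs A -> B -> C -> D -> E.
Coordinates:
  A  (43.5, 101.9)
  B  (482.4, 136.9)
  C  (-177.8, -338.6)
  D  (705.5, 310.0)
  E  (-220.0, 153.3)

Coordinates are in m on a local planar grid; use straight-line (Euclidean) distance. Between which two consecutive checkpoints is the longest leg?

C–D

Leg distances:
A→B: 440.3 m
B→C: 813.6 m
C→D: 1095.9 m
D→E: 938.7 m
The longest leg is C–D at 1095.9 m.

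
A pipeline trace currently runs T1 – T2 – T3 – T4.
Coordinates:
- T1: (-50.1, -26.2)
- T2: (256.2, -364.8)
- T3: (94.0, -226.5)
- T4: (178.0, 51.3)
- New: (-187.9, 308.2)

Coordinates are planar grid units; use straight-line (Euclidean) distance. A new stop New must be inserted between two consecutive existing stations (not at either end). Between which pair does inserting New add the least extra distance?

Added distance for inserting New between each consecutive pair:
T1–T2: 711.4
T2–T3: 1197.6
T3–T4: 761.3
Smallest added distance is 711.4, inserting between T1 and T2.

between T1 and T2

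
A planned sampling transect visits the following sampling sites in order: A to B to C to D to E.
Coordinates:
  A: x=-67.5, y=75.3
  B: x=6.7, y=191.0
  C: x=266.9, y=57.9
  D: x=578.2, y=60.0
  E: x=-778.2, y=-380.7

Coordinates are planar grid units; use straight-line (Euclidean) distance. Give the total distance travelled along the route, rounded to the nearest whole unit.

Leg distances:
A→B: 137.4  (cumulative 137.4)
B→C: 292.3  (cumulative 429.7)
C→D: 311.3  (cumulative 741.0)
D→E: 1426.2  (cumulative 2167.2)
Total route length ≈ 2167.

2167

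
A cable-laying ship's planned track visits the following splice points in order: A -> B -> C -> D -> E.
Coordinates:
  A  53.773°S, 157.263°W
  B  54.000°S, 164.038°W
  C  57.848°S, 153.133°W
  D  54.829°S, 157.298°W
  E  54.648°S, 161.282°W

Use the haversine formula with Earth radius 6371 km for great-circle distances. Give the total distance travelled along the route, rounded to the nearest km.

Leg distances:
A→B: 444.6 km  (cumulative 444.6 km)
B→C: 801.5 km  (cumulative 1246.1 km)
C→D: 422.4 km  (cumulative 1668.5 km)
D→E: 256.5 km  (cumulative 1925.0 km)
Total route length ≈ 1925 km.

1925 km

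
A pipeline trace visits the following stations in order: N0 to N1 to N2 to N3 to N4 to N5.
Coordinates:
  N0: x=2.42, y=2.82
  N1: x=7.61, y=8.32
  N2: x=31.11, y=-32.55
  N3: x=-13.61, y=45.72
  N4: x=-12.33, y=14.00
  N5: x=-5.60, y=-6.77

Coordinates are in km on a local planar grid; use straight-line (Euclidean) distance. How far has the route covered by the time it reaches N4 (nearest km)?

177 km

Leg distances:
N0→N1: 7.6 km  (cumulative 7.6 km)
N1→N2: 47.1 km  (cumulative 54.7 km)
N2→N3: 90.1 km  (cumulative 144.9 km)
N3→N4: 31.7 km  (cumulative 176.6 km)
Cumulative distance at N4 ≈ 177 km.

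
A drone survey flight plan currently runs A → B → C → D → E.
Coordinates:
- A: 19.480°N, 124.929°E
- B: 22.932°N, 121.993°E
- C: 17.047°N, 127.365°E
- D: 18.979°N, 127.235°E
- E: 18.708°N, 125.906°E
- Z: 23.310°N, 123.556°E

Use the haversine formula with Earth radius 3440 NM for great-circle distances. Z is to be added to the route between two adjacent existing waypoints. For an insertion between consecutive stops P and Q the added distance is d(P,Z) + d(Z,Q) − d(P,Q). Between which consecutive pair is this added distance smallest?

between B and C

Added distance for inserting Z between each consecutive pair:
A–B: 67.2 NM
B–C: 56.7 NM
C–D: 648.4 NM
D–E: 560.5 NM
Smallest added distance is 56.7 NM, inserting between B and C.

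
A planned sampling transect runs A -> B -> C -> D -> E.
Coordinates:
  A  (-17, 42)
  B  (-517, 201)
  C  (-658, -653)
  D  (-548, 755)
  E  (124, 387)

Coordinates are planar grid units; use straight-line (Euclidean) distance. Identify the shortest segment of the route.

A–B

Leg distances:
A→B: 524.7
B→C: 865.6
C→D: 1412.3
D→E: 766.2
The shortest leg is A–B at 524.7.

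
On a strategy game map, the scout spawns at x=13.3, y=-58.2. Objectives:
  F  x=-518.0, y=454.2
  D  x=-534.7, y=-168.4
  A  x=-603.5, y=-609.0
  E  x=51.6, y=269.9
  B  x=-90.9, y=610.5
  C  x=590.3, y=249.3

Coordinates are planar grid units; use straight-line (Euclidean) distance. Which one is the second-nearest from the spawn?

D

Distances from the spawn (x=13.3, y=-58.2):
E: 330.3
D: 559.0
C: 653.8
B: 676.8
F: 738.1
A: 826.9
The second-nearest is D at 559.0.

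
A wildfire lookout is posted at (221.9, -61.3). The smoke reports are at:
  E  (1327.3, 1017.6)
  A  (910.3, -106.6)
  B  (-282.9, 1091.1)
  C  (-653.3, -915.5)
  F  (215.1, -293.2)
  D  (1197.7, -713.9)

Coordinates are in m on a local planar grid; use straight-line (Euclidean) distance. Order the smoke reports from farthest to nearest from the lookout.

E, B, C, D, A, F

Distance from the lookout at (221.9, -61.3) to each:
E (1327.3, 1017.6): 1544.6 m
B (-282.9, 1091.1): 1258.1 m
C (-653.3, -915.5): 1223.0 m
D (1197.7, -713.9): 1173.9 m
A (910.3, -106.6): 689.9 m
F (215.1, -293.2): 232.0 m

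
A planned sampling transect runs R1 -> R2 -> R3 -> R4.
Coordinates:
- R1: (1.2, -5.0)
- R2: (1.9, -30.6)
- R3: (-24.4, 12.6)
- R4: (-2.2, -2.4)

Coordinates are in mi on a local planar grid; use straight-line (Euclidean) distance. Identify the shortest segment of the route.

R1–R2

Leg distances:
R1→R2: 25.6 mi
R2→R3: 50.6 mi
R3→R4: 26.8 mi
The shortest leg is R1–R2 at 25.6 mi.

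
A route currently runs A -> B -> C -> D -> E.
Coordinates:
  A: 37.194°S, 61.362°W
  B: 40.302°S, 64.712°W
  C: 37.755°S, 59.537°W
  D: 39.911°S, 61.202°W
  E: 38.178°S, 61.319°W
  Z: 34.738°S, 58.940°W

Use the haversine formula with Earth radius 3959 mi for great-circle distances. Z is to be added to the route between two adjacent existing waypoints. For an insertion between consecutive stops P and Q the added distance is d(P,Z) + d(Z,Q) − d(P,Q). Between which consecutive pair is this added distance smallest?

Added distance for inserting Z between each consecutive pair:
A–B: 434.2 mi
B–C: 380.0 mi
C–D: 415.7 mi
D–E: 530.4 mi
Smallest added distance is 380.0 mi, inserting between B and C.

between B and C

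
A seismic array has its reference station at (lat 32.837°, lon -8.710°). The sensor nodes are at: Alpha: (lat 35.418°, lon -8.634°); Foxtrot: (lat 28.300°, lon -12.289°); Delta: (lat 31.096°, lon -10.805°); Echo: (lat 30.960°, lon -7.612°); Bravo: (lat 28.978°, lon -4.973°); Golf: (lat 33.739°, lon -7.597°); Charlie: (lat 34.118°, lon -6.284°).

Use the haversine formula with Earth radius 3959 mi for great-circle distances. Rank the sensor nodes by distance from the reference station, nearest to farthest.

Golf, Echo, Charlie, Delta, Alpha, Bravo, Foxtrot

Computing each great-circle distance from (lat 32.837°, lon -8.710°):
Golf (lat 33.739°, lon -7.597°): 89.5 mi
Echo (lat 30.960°, lon -7.612°): 144.8 mi
Charlie (lat 34.118°, lon -6.284°): 165.5 mi
Delta (lat 31.096°, lon -10.805°): 171.9 mi
Alpha (lat 35.418°, lon -8.634°): 178.4 mi
Bravo (lat 28.978°, lon -4.973°): 346.6 mi
Foxtrot (lat 28.300°, lon -12.289°): 378.9 mi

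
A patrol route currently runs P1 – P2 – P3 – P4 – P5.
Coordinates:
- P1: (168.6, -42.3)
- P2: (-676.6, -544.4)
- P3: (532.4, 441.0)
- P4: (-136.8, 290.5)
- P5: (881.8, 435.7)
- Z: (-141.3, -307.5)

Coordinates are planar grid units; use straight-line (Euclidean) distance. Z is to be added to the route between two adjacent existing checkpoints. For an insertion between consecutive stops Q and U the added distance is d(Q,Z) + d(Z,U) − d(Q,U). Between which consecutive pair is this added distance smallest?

between P1 and P2

Added distance for inserting Z between each consecutive pair:
P1–P2: 10.2
P2–P3: 32.7
P3–P4: 919.1
P4–P5: 833.7
Smallest added distance is 10.2, inserting between P1 and P2.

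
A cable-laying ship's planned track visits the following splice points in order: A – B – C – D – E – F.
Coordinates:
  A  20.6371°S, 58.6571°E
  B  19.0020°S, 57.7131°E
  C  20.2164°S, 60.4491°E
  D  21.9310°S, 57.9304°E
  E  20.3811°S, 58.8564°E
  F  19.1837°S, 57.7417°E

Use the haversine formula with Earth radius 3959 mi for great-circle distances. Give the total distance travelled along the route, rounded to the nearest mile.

759 mi

Leg distances:
A→B: 128.6 mi  (cumulative 128.6 mi)
B→C: 196.9 mi  (cumulative 325.4 mi)
C→D: 201.0 mi  (cumulative 526.4 mi)
D→E: 122.6 mi  (cumulative 649.0 mi)
E→F: 110.0 mi  (cumulative 759.0 mi)
Total route length ≈ 759 mi.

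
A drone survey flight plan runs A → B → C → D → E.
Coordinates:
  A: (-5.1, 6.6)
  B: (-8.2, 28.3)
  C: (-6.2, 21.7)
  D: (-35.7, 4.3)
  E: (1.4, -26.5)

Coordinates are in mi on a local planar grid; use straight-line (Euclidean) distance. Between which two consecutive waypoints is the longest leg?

D–E

Leg distances:
A→B: 21.9 mi
B→C: 6.9 mi
C→D: 34.2 mi
D→E: 48.2 mi
The longest leg is D–E at 48.2 mi.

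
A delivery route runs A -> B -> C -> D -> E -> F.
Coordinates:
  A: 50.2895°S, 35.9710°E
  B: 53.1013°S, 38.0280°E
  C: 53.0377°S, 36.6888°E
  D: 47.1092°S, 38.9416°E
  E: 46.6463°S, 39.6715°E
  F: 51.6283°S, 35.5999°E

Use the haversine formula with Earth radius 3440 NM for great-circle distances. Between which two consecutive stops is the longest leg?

Leg distances:
A→B: 185.3 NM
B→C: 48.5 NM
C→D: 366.3 NM
D→E: 40.9 NM
E→F: 339.1 NM
The longest leg is C–D at 366.3 NM.

C–D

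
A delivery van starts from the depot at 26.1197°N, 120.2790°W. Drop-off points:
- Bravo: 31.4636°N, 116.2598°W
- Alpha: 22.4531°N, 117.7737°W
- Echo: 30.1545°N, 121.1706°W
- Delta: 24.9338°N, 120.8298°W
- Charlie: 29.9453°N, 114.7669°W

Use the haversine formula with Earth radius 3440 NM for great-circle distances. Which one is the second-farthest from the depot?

Distance to each, sorted:
Bravo: 384.2 NM
Charlie: 371.5 NM
Alpha: 259.3 NM
Echo: 246.8 NM
Delta: 77.2 NM
The second-farthest is Charlie at 371.5 NM.

Charlie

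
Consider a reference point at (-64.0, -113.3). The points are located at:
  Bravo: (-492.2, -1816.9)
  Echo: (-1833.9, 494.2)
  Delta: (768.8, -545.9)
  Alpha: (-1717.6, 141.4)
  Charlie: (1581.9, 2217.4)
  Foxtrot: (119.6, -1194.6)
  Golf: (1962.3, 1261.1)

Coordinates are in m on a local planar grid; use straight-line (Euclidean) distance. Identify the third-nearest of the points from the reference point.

Distances from the reference point ((-64.0, -113.3)):
Delta: 938.5 m
Foxtrot: 1096.8 m
Alpha: 1673.1 m
Bravo: 1756.6 m
Echo: 1871.3 m
Golf: 2448.4 m
Charlie: 2853.3 m
The third-nearest is Alpha at 1673.1 m.

Alpha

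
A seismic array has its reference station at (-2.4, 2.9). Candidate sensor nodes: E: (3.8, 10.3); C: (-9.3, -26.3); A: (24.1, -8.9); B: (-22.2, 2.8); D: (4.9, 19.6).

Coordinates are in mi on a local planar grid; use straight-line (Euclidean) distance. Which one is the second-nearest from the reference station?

D

Distance to each, sorted:
E: 9.7 mi
D: 18.2 mi
B: 19.8 mi
A: 29.0 mi
C: 30.0 mi
The second-nearest is D at 18.2 mi.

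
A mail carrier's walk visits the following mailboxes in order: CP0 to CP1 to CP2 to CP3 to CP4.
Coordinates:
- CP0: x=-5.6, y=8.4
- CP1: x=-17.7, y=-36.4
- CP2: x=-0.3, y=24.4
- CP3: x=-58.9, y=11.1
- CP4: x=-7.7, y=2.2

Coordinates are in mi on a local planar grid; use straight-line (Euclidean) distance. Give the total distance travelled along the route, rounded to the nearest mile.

222 mi

Leg distances:
CP0→CP1: 46.4 mi  (cumulative 46.4 mi)
CP1→CP2: 63.2 mi  (cumulative 109.6 mi)
CP2→CP3: 60.1 mi  (cumulative 169.7 mi)
CP3→CP4: 52.0 mi  (cumulative 221.7 mi)
Total route length ≈ 222 mi.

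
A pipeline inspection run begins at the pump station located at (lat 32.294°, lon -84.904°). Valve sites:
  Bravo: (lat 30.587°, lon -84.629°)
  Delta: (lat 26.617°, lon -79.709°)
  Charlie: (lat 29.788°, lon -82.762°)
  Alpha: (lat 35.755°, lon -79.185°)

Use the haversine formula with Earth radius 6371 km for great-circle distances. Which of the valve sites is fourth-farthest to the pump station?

Bravo

Distances from the pump station ((lat 32.294°, lon -84.904°)):
Delta: 806.9 km
Alpha: 652.4 km
Charlie: 345.4 km
Bravo: 191.6 km
The fourth-farthest is Bravo at 191.6 km.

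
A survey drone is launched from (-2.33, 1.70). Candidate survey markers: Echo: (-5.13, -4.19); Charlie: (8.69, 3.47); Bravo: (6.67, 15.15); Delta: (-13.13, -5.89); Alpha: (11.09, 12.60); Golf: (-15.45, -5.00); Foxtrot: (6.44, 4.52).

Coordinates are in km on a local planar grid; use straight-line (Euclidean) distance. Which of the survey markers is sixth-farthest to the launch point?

Foxtrot

Distance to each, sorted:
Alpha: 17.3 km
Bravo: 16.2 km
Golf: 14.7 km
Delta: 13.2 km
Charlie: 11.2 km
Foxtrot: 9.2 km
Echo: 6.5 km
The sixth-farthest is Foxtrot at 9.2 km.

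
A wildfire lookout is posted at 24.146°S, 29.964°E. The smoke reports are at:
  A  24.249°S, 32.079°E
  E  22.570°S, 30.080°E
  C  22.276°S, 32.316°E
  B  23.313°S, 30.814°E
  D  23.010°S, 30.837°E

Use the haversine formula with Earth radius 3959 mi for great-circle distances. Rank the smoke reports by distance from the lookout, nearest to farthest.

B, D, E, A, C

Computing each great-circle distance from 24.146°S, 29.964°E:
B 23.313°S, 30.814°E: 78.8 mi
D 23.010°S, 30.837°E: 96.0 mi
E 22.570°S, 30.080°E: 109.1 mi
A 24.249°S, 32.079°E: 133.5 mi
C 22.276°S, 32.316°E: 197.5 mi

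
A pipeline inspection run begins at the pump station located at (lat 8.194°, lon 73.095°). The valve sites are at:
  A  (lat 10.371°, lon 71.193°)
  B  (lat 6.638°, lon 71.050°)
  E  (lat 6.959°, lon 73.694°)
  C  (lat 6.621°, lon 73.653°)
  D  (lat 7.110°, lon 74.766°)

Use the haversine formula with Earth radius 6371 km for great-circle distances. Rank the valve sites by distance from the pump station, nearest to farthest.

E, C, D, B, A

Distance from the pump station at (lat 8.194°, lon 73.095°) to each:
E (lat 6.959°, lon 73.694°): 152.4 km
C (lat 6.621°, lon 73.653°): 185.4 km
D (lat 7.110°, lon 74.766°): 220.1 km
B (lat 6.638°, lon 71.050°): 284.2 km
A (lat 10.371°, lon 71.193°): 319.6 km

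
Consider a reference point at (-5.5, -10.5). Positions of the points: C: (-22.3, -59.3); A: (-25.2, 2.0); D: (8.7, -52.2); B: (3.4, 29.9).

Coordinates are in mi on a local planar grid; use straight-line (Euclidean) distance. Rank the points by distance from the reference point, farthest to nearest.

C, D, B, A

Computing each straight-line distance from (-5.5, -10.5):
C (-22.3, -59.3): 51.6 mi
D (8.7, -52.2): 44.1 mi
B (3.4, 29.9): 41.4 mi
A (-25.2, 2.0): 23.3 mi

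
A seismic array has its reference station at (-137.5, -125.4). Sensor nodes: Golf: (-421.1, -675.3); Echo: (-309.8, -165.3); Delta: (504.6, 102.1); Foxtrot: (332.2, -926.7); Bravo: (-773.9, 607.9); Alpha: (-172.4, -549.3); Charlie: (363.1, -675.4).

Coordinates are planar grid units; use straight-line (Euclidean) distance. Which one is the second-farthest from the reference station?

Foxtrot

Distances from the reference station ((-137.5, -125.4)):
Bravo: 970.9
Foxtrot: 928.8
Charlie: 743.7
Delta: 681.2
Golf: 618.7
Alpha: 425.3
Echo: 176.9
The second-farthest is Foxtrot at 928.8.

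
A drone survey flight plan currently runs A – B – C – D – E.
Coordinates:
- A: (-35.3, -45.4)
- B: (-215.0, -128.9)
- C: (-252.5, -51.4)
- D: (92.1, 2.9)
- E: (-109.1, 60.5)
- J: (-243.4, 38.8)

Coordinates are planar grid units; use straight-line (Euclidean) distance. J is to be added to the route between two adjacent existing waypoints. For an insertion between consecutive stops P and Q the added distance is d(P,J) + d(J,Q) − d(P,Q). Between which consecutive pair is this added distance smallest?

between C and D

Added distance for inserting J between each consecutive pair:
A–B: 196.4
B–C: 174.6
C–D: 79.2
D–E: 264.2
Smallest added distance is 79.2, inserting between C and D.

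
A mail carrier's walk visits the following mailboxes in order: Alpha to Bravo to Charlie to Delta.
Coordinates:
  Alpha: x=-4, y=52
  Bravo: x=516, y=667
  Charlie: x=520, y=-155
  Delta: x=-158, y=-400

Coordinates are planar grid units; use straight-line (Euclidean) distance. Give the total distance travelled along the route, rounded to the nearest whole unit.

2348

Leg distances:
Alpha→Bravo: 805.4  (cumulative 805.4)
Bravo→Charlie: 822.0  (cumulative 1627.4)
Charlie→Delta: 720.9  (cumulative 2348.3)
Total route length ≈ 2348.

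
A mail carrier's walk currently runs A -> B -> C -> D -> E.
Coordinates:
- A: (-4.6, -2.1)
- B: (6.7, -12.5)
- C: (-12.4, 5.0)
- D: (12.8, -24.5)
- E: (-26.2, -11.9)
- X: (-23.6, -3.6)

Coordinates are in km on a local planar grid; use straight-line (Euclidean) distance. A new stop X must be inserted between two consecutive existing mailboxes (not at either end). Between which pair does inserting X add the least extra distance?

between D and E

Added distance for inserting X between each consecutive pair:
A–B: 35.3 km
B–C: 19.8 km
C–D: 17.3 km
D–E: 9.7 km
Smallest added distance is 9.7 km, inserting between D and E.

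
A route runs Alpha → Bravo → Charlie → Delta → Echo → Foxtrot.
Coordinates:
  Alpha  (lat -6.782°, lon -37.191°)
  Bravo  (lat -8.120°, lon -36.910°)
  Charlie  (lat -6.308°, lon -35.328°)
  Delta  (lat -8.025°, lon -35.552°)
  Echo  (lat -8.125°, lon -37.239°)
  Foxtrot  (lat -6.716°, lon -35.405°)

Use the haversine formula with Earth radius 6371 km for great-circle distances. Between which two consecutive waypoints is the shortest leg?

Alpha–Bravo

Leg distances:
Alpha→Bravo: 152.0 km
Bravo→Charlie: 266.6 km
Charlie→Delta: 192.5 km
Delta→Echo: 186.1 km
Echo→Foxtrot: 255.8 km
The shortest leg is Alpha–Bravo at 152.0 km.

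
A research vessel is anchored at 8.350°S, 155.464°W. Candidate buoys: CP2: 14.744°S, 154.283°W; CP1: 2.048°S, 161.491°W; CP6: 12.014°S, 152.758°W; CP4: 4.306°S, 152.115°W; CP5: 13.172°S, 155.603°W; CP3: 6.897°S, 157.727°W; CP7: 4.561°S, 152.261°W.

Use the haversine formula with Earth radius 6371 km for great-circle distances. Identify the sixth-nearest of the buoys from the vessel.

Distances from the vessel (8.350°S, 155.464°W):
CP3: 297.2 km
CP6: 503.7 km
CP5: 536.4 km
CP7: 550.2 km
CP4: 582.4 km
CP2: 722.5 km
CP1: 967.5 km
The sixth-nearest is CP2 at 722.5 km.

CP2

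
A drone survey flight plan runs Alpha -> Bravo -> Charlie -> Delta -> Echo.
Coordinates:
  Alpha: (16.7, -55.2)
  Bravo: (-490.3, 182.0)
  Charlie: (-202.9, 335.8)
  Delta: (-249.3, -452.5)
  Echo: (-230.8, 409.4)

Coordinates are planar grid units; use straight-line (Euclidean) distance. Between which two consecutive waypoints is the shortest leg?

Bravo–Charlie

Leg distances:
Alpha→Bravo: 559.7
Bravo→Charlie: 326.0
Charlie→Delta: 789.7
Delta→Echo: 862.1
The shortest leg is Bravo–Charlie at 326.0.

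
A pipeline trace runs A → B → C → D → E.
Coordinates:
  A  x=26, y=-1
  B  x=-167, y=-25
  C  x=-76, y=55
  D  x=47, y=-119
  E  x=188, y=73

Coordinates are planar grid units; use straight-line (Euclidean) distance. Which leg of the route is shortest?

Leg distances:
A→B: 194.5
B→C: 121.2
C→D: 213.1
D→E: 238.2
The shortest leg is B–C at 121.2.

B–C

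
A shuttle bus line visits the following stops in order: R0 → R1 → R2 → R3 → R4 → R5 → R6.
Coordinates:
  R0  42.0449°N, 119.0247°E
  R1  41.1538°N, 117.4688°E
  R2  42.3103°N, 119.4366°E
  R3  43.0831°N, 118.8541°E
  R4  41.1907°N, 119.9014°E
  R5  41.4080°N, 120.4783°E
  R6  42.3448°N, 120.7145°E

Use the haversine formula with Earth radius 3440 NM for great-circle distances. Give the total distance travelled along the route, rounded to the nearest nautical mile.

Leg distances:
R0→R1: 88.0 NM  (cumulative 88.0 NM)
R1→R2: 112.2 NM  (cumulative 200.2 NM)
R2→R3: 53.0 NM  (cumulative 253.3 NM)
R3→R4: 122.8 NM  (cumulative 376.1 NM)
R4→R5: 29.1 NM  (cumulative 405.2 NM)
R5→R6: 57.2 NM  (cumulative 462.4 NM)
Total route length ≈ 462 NM.

462 NM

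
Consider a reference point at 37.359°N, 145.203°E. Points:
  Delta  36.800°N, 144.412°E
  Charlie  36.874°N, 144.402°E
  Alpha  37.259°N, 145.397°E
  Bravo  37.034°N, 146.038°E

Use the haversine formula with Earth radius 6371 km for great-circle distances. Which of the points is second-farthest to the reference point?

Charlie

Distance to each, sorted:
Delta: 93.7 km
Charlie: 89.2 km
Bravo: 82.3 km
Alpha: 20.4 km
The second-farthest is Charlie at 89.2 km.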